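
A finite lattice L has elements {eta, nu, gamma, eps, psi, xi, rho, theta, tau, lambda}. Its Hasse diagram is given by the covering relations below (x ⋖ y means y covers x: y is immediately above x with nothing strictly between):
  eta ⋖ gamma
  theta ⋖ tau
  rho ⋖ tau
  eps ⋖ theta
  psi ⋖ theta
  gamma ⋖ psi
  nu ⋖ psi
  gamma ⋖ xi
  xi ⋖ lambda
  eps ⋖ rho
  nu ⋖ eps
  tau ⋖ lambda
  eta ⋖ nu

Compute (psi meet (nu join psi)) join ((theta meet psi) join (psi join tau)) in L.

tau

nu ∨ psi = psi
psi ∧ psi = psi
theta ∧ psi = psi
psi ∨ tau = tau
psi ∨ tau = tau
psi ∨ tau = tau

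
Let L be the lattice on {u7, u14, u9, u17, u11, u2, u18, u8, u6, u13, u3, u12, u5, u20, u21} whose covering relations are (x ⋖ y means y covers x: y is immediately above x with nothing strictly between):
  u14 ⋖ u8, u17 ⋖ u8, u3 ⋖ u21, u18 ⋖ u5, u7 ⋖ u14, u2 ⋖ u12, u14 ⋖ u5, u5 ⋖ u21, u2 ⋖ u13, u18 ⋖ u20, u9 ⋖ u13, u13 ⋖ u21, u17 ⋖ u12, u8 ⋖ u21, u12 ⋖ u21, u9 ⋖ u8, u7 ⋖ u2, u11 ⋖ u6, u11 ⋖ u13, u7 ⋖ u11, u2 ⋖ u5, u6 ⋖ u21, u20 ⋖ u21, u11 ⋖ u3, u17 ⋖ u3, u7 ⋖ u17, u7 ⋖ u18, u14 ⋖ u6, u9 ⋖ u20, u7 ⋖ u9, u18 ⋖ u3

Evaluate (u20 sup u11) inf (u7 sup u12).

u20 ∨ u11 = u21
u7 ∨ u12 = u12
u21 ∧ u12 = u12

u12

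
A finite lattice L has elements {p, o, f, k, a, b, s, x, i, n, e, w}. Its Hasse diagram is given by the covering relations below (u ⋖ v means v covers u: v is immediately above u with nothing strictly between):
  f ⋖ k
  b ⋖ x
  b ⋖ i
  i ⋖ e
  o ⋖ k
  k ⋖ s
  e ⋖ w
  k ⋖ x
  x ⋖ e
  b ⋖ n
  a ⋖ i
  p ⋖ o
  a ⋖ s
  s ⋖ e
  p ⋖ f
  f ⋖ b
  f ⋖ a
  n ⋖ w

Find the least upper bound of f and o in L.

k

Common upper bounds of {f, o}: e, k, s, w, x.
The least among these is k.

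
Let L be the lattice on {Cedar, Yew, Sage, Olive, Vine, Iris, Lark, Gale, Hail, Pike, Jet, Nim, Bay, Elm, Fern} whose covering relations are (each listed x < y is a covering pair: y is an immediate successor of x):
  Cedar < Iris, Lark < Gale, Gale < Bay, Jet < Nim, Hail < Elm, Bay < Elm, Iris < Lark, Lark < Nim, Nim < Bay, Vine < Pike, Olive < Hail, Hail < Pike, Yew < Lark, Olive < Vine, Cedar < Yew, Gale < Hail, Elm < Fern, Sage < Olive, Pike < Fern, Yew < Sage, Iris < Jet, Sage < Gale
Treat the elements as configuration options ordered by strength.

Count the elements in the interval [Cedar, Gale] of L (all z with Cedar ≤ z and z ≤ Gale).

6

The interval [Cedar, Gale] = {Cedar, Gale, Iris, Lark, Sage, Yew}, which has 6 elements.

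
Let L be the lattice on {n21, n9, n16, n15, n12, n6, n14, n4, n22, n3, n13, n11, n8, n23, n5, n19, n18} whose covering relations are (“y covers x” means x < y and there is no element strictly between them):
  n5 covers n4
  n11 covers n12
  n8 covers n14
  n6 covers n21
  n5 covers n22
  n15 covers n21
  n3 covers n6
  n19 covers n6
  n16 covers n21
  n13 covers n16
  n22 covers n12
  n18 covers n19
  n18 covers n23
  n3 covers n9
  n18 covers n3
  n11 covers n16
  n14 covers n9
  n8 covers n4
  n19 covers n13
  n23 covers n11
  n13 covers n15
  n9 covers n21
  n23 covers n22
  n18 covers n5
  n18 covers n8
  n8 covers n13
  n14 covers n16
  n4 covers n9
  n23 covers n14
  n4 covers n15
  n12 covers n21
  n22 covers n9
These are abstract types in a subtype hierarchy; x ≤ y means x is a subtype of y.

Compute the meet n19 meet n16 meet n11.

n16

Common lower bounds of {n19, n16, n11}: n16, n21.
The greatest among these is n16.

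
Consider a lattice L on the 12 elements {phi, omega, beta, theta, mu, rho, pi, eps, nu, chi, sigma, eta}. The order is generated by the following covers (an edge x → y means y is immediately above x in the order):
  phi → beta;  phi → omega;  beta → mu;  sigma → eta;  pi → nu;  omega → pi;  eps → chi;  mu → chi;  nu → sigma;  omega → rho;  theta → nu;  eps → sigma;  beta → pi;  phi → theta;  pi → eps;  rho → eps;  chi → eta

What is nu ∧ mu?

Common lower bounds of {nu, mu}: beta, phi.
The greatest among these is beta.

beta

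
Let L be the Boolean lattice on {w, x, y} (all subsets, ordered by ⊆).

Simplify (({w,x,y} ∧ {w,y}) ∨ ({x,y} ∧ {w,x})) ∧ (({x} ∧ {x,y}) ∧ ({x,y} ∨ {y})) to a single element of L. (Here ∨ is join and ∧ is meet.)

{x}

{w,x,y} ∧ {w,y} = {w,y}
{x,y} ∧ {w,x} = {x}
{w,y} ∨ {x} = {w,x,y}
{x} ∧ {x,y} = {x}
{x,y} ∨ {y} = {x,y}
{x} ∧ {x,y} = {x}
{w,x,y} ∧ {x} = {x}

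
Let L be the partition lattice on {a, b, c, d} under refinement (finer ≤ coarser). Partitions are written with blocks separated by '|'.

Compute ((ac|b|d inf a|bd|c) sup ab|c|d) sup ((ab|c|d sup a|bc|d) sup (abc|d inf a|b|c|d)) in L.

abc|d

ac|b|d ∧ a|bd|c = a|b|c|d
a|b|c|d ∨ ab|c|d = ab|c|d
ab|c|d ∨ a|bc|d = abc|d
abc|d ∧ a|b|c|d = a|b|c|d
abc|d ∨ a|b|c|d = abc|d
ab|c|d ∨ abc|d = abc|d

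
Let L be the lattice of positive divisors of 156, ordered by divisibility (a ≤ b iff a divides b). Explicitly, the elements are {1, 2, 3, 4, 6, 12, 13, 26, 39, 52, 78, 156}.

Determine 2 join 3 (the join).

In the divisibility order, the join is the least common multiple: lcm(2, 3) = 6.

6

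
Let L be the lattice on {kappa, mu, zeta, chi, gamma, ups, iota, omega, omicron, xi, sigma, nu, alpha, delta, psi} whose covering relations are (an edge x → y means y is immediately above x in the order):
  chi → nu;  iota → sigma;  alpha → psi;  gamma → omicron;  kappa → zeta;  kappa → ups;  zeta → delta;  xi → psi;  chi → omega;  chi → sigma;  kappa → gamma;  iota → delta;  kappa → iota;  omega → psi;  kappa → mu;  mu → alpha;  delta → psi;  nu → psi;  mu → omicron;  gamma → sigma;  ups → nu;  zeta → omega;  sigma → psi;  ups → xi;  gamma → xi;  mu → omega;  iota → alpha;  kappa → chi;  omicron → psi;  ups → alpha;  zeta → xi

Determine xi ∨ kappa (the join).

Common upper bounds of {xi, kappa}: psi, xi.
The least among these is xi.

xi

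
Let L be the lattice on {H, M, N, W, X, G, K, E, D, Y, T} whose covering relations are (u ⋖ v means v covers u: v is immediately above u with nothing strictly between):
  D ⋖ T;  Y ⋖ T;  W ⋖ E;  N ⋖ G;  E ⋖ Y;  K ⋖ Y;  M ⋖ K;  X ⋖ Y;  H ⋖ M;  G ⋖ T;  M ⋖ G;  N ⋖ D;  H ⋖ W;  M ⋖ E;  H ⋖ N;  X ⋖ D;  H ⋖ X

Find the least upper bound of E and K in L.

Y

Common upper bounds of {E, K}: T, Y.
The least among these is Y.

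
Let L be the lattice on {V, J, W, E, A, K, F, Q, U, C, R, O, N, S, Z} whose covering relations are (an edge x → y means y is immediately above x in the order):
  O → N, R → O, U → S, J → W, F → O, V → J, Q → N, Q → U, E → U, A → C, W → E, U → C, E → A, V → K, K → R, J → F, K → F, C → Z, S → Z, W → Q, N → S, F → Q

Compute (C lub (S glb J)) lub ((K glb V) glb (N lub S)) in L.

S ∧ J = J
C ∨ J = C
K ∧ V = V
N ∨ S = S
V ∧ S = V
C ∨ V = C

C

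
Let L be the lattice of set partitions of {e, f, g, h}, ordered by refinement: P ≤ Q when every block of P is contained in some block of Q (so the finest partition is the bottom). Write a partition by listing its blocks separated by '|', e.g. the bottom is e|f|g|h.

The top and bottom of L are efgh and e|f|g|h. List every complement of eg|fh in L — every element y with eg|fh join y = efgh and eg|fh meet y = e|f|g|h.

Need y with eg|fh ∨ y = efgh and eg|fh ∧ y = e|f|g|h.
Checking each element gives: ef|gh, ef|g|h, eh|fg, eh|f|g, e|fg|h, e|f|gh.

ef|gh, ef|g|h, eh|fg, eh|f|g, e|fg|h, e|f|gh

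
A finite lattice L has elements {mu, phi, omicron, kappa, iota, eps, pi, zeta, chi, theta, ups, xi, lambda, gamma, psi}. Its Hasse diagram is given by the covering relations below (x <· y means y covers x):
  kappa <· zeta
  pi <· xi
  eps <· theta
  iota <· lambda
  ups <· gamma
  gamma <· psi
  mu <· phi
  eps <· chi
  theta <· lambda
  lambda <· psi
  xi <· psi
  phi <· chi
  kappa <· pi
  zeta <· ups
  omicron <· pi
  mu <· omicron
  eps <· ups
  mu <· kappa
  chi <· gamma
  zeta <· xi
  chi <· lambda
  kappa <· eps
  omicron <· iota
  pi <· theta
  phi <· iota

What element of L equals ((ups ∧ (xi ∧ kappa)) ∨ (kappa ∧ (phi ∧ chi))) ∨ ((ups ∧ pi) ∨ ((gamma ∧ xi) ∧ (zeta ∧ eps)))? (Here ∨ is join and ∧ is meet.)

kappa

xi ∧ kappa = kappa
ups ∧ kappa = kappa
phi ∧ chi = phi
kappa ∧ phi = mu
kappa ∨ mu = kappa
ups ∧ pi = kappa
gamma ∧ xi = zeta
zeta ∧ eps = kappa
zeta ∧ kappa = kappa
kappa ∨ kappa = kappa
kappa ∨ kappa = kappa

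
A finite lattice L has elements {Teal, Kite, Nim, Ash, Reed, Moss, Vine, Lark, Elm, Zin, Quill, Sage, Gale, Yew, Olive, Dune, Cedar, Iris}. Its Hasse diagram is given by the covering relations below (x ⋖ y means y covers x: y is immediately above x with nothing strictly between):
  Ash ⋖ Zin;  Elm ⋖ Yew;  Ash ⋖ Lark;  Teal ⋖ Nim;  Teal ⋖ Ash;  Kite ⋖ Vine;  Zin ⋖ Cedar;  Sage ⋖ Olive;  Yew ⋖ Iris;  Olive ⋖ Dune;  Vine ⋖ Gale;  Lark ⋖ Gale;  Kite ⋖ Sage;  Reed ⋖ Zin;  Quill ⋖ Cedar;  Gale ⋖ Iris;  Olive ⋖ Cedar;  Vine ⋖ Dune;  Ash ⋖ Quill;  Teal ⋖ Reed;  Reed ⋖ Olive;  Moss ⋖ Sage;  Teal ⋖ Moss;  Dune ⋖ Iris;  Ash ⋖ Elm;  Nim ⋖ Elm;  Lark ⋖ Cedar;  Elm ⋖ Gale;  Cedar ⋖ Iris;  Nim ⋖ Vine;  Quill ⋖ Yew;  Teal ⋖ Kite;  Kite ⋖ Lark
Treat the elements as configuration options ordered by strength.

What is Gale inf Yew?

Common lower bounds of {Gale, Yew}: Ash, Elm, Nim, Teal.
The greatest among these is Elm.

Elm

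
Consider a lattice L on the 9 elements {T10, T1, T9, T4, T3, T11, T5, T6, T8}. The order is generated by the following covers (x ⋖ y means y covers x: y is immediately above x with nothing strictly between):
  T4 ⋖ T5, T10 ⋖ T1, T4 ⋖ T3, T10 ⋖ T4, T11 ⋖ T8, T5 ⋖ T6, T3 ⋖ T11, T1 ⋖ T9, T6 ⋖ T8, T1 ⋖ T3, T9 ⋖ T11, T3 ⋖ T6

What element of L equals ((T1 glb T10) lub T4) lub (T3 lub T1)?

T1 ∧ T10 = T10
T10 ∨ T4 = T4
T3 ∨ T1 = T3
T4 ∨ T3 = T3

T3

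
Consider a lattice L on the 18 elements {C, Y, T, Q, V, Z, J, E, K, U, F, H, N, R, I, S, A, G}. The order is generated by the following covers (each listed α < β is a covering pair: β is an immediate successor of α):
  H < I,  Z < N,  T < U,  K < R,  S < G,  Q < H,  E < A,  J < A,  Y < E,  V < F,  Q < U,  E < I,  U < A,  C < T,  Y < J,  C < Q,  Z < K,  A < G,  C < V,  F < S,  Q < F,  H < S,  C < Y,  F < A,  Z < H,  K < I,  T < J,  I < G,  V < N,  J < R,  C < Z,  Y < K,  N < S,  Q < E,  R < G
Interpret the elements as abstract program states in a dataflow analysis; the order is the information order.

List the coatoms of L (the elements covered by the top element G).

The coatoms are exactly the elements covered by G: A, I, R, S.

A, I, R, S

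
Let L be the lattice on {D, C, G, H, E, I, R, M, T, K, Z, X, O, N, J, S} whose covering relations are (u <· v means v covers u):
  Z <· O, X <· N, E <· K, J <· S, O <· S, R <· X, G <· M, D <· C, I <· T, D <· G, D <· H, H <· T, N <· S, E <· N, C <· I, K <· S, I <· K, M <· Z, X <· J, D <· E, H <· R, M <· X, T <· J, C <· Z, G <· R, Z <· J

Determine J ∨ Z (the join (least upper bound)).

Common upper bounds of {J, Z}: J, S.
The least among these is J.

J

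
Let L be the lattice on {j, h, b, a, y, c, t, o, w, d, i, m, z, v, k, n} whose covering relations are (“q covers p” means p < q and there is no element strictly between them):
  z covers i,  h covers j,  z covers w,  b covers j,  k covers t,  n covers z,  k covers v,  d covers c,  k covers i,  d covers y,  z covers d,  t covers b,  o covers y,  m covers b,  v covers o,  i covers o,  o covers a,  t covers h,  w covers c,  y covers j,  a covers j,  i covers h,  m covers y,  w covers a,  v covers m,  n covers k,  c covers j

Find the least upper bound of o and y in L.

o

Common upper bounds of {o, y}: i, k, n, o, v, z.
The least among these is o.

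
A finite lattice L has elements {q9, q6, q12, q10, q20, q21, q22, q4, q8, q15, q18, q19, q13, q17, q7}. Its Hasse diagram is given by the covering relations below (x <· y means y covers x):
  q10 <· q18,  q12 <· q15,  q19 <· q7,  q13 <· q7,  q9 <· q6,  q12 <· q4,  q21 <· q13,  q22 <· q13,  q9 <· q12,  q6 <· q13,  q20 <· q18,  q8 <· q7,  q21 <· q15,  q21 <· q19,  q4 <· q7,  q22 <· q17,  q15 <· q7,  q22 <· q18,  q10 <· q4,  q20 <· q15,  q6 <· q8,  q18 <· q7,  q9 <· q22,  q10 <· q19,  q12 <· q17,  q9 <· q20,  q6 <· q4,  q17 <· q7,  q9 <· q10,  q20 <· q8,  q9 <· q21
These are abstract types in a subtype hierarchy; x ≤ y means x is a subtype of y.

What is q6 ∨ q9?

Common upper bounds of {q6, q9}: q13, q4, q6, q7, q8.
The least among these is q6.

q6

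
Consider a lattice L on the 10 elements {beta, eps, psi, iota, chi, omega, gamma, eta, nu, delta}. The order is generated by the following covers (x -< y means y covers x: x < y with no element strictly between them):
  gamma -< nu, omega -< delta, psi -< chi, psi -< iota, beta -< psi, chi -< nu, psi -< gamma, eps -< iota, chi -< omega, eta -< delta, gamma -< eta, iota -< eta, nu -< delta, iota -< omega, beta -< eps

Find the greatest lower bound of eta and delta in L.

eta

Common lower bounds of {eta, delta}: beta, eps, eta, gamma, iota, psi.
The greatest among these is eta.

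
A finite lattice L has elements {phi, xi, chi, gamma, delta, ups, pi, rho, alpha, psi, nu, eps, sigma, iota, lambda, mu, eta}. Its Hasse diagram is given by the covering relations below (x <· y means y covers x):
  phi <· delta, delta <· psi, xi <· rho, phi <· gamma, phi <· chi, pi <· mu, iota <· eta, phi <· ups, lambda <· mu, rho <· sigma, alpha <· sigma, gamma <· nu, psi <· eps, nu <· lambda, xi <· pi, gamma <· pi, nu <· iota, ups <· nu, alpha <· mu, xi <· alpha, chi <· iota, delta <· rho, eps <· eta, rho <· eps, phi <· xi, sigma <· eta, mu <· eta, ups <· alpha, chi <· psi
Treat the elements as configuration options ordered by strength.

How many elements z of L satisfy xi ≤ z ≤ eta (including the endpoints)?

The interval [xi, eta] = {alpha, eps, eta, mu, pi, rho, sigma, xi}, which has 8 elements.

8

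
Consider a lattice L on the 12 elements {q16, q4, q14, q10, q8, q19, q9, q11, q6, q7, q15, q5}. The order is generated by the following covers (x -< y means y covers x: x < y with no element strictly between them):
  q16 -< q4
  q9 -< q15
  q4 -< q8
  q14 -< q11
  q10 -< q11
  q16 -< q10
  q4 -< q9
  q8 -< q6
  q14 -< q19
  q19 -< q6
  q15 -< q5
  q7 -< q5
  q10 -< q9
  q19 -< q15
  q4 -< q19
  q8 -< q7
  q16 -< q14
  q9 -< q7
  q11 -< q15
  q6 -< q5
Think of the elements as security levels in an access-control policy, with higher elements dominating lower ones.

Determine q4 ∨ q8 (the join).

q8

Common upper bounds of {q4, q8}: q5, q6, q7, q8.
The least among these is q8.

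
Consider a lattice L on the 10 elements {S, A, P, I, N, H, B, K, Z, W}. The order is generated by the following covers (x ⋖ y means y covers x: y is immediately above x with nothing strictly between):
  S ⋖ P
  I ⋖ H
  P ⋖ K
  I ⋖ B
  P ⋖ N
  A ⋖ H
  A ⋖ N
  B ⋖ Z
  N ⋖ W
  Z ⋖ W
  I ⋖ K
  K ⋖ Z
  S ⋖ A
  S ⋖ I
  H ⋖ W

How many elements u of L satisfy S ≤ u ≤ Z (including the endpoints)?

The interval [S, Z] = {B, I, K, P, S, Z}, which has 6 elements.

6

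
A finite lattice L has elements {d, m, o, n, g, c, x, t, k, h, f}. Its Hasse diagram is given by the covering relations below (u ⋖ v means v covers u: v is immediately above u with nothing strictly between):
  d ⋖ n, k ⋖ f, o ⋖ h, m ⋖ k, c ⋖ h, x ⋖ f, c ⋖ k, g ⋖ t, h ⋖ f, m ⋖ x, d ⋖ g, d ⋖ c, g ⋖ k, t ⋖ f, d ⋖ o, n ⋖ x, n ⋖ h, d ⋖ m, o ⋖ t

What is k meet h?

c

Common lower bounds of {k, h}: c, d.
The greatest among these is c.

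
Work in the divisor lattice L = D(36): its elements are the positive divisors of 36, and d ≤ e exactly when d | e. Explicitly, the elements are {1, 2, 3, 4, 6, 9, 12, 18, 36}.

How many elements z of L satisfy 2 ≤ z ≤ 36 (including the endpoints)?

The interval [2, 36] = {12, 18, 2, 36, 4, 6}, which has 6 elements.

6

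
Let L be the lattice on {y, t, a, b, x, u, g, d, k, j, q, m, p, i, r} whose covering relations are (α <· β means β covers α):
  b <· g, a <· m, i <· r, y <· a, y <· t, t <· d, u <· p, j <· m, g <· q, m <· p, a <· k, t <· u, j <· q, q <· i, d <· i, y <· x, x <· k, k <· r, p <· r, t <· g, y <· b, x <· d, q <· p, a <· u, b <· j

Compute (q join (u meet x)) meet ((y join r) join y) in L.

q

u ∧ x = y
q ∨ y = q
y ∨ r = r
r ∨ y = r
q ∧ r = q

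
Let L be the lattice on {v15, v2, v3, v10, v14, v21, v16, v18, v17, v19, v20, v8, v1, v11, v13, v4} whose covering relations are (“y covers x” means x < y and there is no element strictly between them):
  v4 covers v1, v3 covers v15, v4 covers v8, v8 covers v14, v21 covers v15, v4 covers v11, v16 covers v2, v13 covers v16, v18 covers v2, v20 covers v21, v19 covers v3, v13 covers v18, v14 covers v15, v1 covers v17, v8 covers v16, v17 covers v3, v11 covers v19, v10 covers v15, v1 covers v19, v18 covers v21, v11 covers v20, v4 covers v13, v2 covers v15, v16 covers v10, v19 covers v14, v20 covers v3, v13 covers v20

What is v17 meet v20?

v3

Common lower bounds of {v17, v20}: v15, v3.
The greatest among these is v3.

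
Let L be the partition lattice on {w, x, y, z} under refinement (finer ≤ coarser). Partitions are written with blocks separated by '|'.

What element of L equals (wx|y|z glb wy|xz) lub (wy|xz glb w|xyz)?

w|xz|y

wx|y|z ∧ wy|xz = w|x|y|z
wy|xz ∧ w|xyz = w|xz|y
w|x|y|z ∨ w|xz|y = w|xz|y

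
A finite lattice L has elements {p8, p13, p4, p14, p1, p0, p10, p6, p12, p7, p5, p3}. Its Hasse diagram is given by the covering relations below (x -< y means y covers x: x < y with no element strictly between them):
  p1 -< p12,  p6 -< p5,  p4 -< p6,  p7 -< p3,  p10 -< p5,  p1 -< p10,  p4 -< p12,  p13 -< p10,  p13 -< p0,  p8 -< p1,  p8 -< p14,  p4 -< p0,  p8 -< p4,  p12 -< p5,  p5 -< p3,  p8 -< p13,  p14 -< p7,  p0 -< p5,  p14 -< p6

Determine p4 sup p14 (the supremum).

p6

Common upper bounds of {p4, p14}: p3, p5, p6.
The least among these is p6.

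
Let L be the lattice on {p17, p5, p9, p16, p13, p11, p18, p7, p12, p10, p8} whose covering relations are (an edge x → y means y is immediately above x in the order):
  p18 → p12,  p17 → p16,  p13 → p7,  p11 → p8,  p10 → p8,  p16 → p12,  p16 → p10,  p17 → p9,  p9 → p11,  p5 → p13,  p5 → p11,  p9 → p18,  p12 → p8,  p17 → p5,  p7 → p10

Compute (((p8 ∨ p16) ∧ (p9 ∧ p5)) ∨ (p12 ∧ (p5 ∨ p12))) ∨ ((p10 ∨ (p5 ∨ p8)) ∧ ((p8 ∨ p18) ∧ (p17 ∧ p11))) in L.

p12

p8 ∨ p16 = p8
p9 ∧ p5 = p17
p8 ∧ p17 = p17
p5 ∨ p12 = p8
p12 ∧ p8 = p12
p17 ∨ p12 = p12
p5 ∨ p8 = p8
p10 ∨ p8 = p8
p8 ∨ p18 = p8
p17 ∧ p11 = p17
p8 ∧ p17 = p17
p8 ∧ p17 = p17
p12 ∨ p17 = p12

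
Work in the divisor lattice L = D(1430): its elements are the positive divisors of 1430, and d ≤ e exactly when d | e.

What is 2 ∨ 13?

26

Common upper bounds of {2, 13}: 130, 1430, 26, 286.
The least among these is 26.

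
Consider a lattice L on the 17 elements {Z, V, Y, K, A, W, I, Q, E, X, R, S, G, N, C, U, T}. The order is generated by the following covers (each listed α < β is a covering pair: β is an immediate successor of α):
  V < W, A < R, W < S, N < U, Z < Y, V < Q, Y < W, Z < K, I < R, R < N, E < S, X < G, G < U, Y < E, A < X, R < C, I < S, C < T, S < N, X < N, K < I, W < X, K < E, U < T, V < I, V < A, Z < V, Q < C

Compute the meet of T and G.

G

Common lower bounds of {T, G}: A, G, V, W, X, Y, Z.
The greatest among these is G.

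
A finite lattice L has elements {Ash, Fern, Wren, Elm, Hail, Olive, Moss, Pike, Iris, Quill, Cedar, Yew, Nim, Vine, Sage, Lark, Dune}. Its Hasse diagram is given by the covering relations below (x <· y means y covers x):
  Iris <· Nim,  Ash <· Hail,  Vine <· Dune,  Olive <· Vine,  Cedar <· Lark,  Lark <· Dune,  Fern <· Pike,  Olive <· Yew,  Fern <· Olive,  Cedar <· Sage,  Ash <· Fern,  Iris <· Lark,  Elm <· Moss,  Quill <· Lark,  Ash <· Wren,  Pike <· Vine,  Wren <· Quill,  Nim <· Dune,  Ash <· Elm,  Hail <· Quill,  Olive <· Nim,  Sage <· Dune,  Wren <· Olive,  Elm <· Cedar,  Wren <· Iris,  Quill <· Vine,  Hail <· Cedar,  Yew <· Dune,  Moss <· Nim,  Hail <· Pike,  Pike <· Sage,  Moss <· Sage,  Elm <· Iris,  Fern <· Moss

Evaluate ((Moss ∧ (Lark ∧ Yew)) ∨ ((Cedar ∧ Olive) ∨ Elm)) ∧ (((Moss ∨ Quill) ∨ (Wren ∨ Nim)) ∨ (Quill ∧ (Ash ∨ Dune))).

Lark ∧ Yew = Wren
Moss ∧ Wren = Ash
Cedar ∧ Olive = Ash
Ash ∨ Elm = Elm
Ash ∨ Elm = Elm
Moss ∨ Quill = Dune
Wren ∨ Nim = Nim
Dune ∨ Nim = Dune
Ash ∨ Dune = Dune
Quill ∧ Dune = Quill
Dune ∨ Quill = Dune
Elm ∧ Dune = Elm

Elm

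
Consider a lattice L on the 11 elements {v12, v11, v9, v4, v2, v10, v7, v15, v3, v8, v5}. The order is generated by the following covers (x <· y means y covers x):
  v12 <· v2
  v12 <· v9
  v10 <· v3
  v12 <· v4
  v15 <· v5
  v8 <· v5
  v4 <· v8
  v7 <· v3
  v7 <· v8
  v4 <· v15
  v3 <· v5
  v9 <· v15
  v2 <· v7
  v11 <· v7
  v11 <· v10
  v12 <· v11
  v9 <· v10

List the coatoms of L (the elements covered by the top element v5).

v15, v3, v8

The coatoms are exactly the elements covered by v5: v15, v3, v8.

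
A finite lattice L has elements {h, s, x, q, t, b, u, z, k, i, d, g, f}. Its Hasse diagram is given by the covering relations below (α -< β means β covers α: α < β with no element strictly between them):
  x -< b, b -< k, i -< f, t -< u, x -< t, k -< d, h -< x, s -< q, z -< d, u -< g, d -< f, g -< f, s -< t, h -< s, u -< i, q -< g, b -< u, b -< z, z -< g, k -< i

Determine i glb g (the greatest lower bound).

u

Common lower bounds of {i, g}: b, h, s, t, u, x.
The greatest among these is u.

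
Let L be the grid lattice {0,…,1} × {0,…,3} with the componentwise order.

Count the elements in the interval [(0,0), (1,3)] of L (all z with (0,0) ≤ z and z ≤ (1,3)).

The interval [(0,0), (1,3)] = {(0,0), (0,1), (0,2), (0,3), (1,0), (1,1), (1,2), (1,3)}, which has 8 elements.

8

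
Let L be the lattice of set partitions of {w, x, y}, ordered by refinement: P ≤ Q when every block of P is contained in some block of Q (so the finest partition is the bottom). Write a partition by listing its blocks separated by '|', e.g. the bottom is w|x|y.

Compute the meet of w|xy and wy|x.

The meet (common refinement) of w|xy and wy|x intersects blocks pairwise, giving w|x|y.

w|x|y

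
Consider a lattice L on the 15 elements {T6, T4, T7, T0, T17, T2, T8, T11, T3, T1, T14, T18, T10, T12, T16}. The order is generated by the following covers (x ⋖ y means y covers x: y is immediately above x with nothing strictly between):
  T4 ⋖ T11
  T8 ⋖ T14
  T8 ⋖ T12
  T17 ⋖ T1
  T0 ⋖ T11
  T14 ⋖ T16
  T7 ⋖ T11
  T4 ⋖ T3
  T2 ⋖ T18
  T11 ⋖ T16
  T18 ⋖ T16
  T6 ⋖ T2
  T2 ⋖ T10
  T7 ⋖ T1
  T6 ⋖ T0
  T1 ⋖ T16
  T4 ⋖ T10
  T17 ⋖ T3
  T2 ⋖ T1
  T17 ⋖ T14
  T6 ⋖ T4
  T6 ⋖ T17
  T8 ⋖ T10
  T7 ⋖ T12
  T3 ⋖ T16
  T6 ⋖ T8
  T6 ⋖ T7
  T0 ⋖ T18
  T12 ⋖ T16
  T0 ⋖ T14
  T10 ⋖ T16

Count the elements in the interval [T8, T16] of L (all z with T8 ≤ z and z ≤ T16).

5

The interval [T8, T16] = {T10, T12, T14, T16, T8}, which has 5 elements.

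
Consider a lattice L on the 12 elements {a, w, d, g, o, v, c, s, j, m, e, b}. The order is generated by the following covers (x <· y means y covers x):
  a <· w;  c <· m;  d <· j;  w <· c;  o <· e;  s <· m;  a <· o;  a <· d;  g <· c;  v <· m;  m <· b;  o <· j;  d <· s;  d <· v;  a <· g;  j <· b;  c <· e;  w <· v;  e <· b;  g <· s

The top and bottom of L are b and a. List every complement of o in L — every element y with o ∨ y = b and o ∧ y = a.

Need y with o ∨ y = b and o ∧ y = a.
Checking each element gives: m, s, v.

m, s, v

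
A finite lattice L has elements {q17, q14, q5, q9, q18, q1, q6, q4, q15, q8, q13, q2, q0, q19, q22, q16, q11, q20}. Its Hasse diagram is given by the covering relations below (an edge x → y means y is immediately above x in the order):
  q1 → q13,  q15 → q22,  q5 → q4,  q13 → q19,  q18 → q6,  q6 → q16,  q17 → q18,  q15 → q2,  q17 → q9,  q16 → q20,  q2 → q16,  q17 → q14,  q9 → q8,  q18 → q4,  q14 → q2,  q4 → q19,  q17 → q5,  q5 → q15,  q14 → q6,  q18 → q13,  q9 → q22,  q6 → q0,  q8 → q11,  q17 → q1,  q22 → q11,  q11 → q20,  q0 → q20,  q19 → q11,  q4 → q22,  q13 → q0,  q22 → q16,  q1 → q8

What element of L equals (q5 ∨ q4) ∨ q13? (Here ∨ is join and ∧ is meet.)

q19

q5 ∨ q4 = q4
q4 ∨ q13 = q19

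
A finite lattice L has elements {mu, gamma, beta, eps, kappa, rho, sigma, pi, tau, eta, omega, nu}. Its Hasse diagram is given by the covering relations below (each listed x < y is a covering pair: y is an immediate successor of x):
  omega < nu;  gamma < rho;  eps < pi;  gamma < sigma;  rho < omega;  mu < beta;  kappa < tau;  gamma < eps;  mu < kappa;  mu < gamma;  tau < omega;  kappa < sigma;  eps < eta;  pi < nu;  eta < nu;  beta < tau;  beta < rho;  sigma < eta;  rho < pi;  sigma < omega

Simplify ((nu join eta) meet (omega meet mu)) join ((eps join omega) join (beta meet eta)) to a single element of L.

nu ∨ eta = nu
omega ∧ mu = mu
nu ∧ mu = mu
eps ∨ omega = nu
beta ∧ eta = mu
nu ∨ mu = nu
mu ∨ nu = nu

nu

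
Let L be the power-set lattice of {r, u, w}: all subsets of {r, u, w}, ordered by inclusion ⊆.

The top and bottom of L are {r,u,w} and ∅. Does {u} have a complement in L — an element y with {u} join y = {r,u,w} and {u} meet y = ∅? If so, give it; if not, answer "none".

Need y with {u} ∨ y = {r,u,w} and {u} ∧ y = ∅.
Checking each element gives: {r,w}.

{r,w}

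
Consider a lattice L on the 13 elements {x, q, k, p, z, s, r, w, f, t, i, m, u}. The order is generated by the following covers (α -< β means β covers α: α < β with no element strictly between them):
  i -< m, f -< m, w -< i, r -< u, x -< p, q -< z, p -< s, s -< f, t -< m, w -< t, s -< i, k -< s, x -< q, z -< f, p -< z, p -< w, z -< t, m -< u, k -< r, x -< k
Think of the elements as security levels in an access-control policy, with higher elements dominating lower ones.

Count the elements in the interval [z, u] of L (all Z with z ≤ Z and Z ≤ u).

5

The interval [z, u] = {f, m, t, u, z}, which has 5 elements.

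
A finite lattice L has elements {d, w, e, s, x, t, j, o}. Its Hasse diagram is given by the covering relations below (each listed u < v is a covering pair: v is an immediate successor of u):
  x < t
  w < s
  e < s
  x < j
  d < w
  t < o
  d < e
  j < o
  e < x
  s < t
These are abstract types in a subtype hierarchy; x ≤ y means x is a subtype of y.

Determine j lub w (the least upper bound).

o

Common upper bounds of {j, w}: o.
The least among these is o.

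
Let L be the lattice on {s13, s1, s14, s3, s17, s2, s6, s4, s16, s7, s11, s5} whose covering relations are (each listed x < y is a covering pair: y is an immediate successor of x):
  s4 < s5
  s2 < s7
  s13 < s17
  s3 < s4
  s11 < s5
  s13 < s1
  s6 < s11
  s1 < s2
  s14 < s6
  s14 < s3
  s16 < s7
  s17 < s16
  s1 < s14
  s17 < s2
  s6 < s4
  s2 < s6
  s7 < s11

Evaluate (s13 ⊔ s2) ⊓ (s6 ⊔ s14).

s13 ∨ s2 = s2
s6 ∨ s14 = s6
s2 ∧ s6 = s2

s2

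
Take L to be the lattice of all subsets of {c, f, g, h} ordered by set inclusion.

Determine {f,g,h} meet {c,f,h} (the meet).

Under ⊆, meet is intersection: {f,g,h} ∩ {c,f,h} = {f,h}.

{f,h}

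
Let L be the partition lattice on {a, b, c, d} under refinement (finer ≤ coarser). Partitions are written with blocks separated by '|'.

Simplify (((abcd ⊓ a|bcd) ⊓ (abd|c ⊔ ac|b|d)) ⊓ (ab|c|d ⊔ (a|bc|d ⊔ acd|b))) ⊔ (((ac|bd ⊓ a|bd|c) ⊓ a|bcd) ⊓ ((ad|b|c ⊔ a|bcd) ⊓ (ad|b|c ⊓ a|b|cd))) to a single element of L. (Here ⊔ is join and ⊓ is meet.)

abcd ∧ a|bcd = a|bcd
abd|c ∨ ac|b|d = abcd
a|bcd ∧ abcd = a|bcd
a|bc|d ∨ acd|b = abcd
ab|c|d ∨ abcd = abcd
a|bcd ∧ abcd = a|bcd
ac|bd ∧ a|bd|c = a|bd|c
a|bd|c ∧ a|bcd = a|bd|c
ad|b|c ∨ a|bcd = abcd
ad|b|c ∧ a|b|cd = a|b|c|d
abcd ∧ a|b|c|d = a|b|c|d
a|bd|c ∧ a|b|c|d = a|b|c|d
a|bcd ∨ a|b|c|d = a|bcd

a|bcd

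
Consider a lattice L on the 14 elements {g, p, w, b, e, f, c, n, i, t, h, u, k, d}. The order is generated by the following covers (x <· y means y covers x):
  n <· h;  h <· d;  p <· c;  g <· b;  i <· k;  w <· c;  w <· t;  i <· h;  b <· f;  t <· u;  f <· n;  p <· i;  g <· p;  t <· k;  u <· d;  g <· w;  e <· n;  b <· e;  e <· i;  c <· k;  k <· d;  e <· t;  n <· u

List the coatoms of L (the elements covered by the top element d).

h, k, u

The coatoms are exactly the elements covered by d: h, k, u.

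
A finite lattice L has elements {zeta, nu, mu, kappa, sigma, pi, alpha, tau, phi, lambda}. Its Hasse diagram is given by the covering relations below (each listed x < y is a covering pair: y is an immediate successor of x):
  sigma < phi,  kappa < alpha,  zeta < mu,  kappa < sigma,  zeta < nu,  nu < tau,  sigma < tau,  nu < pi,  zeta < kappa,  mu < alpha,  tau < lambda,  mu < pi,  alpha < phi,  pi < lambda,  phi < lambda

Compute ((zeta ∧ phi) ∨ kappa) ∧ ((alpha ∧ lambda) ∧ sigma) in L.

kappa

zeta ∧ phi = zeta
zeta ∨ kappa = kappa
alpha ∧ lambda = alpha
alpha ∧ sigma = kappa
kappa ∧ kappa = kappa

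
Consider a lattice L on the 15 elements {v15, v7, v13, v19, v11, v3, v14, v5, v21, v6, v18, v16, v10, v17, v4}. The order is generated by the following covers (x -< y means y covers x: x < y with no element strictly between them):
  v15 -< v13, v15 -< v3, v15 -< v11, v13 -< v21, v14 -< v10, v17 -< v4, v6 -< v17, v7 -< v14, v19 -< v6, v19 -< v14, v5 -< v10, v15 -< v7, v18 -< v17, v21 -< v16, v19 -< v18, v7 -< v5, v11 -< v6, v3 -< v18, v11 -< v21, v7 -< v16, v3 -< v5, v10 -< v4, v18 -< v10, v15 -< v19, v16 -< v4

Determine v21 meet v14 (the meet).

Common lower bounds of {v21, v14}: v15.
The greatest among these is v15.

v15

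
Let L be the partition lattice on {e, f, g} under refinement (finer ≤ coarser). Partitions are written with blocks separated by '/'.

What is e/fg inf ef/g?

The meet (common refinement) of e/fg and ef/g intersects blocks pairwise, giving e/f/g.

e/f/g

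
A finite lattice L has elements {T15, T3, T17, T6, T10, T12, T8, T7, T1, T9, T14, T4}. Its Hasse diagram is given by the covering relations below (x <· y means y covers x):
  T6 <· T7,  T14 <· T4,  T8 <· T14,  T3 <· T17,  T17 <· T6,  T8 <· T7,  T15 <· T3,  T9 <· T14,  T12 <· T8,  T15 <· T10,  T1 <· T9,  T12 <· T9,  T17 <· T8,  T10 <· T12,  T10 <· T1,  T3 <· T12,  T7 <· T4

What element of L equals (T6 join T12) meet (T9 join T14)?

T6 ∨ T12 = T7
T9 ∨ T14 = T14
T7 ∧ T14 = T8

T8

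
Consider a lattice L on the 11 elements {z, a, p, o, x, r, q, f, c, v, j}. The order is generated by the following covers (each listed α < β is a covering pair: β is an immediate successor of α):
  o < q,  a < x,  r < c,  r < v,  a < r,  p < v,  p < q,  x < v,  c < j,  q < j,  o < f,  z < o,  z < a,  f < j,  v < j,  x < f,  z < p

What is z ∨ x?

x

Common upper bounds of {z, x}: f, j, v, x.
The least among these is x.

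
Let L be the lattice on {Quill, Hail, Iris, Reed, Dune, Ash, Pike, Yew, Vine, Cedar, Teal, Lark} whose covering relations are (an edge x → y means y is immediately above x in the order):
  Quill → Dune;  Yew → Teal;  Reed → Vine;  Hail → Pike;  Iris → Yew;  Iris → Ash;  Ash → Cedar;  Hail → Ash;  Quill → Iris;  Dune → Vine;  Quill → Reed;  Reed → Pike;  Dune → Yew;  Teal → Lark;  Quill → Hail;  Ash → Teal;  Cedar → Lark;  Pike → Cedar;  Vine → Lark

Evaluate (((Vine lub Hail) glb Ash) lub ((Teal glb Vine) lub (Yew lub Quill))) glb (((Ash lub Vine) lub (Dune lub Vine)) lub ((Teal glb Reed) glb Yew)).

Teal

Vine ∨ Hail = Lark
Lark ∧ Ash = Ash
Teal ∧ Vine = Dune
Yew ∨ Quill = Yew
Dune ∨ Yew = Yew
Ash ∨ Yew = Teal
Ash ∨ Vine = Lark
Dune ∨ Vine = Vine
Lark ∨ Vine = Lark
Teal ∧ Reed = Quill
Quill ∧ Yew = Quill
Lark ∨ Quill = Lark
Teal ∧ Lark = Teal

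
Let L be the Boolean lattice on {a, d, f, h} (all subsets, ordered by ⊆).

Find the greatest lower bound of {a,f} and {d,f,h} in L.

Under ⊆, meet is intersection: {a,f} ∩ {d,f,h} = {f}.

{f}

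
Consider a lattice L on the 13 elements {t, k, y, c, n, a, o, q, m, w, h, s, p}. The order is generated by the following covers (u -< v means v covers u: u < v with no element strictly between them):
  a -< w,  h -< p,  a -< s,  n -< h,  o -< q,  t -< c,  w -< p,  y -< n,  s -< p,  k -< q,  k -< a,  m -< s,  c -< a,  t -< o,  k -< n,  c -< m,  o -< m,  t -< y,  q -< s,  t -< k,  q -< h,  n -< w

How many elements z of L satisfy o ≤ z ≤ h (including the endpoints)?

The interval [o, h] = {h, o, q}, which has 3 elements.

3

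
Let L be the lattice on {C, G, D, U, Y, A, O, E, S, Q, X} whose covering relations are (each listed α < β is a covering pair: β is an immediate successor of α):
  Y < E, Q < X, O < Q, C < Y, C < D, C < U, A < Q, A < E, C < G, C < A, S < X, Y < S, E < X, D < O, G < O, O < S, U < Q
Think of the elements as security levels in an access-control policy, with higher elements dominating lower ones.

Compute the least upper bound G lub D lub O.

O

Common upper bounds of {G, D, O}: O, Q, S, X.
The least among these is O.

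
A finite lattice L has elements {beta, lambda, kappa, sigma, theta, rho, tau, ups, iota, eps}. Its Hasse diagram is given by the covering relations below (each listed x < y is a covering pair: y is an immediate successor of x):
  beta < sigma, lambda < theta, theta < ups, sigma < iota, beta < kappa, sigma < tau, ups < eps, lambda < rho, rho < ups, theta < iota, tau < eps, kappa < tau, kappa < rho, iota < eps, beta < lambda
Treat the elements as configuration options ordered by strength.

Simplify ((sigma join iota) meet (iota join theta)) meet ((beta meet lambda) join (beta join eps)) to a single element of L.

iota

sigma ∨ iota = iota
iota ∨ theta = iota
iota ∧ iota = iota
beta ∧ lambda = beta
beta ∨ eps = eps
beta ∨ eps = eps
iota ∧ eps = iota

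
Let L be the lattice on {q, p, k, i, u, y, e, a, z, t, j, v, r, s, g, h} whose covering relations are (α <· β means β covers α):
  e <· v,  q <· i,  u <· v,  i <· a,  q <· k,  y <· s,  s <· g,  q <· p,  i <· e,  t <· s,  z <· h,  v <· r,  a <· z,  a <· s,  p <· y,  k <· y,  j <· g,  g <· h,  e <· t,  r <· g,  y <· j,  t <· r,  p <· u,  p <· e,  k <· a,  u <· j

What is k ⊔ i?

Common upper bounds of {k, i}: a, g, h, s, z.
The least among these is a.

a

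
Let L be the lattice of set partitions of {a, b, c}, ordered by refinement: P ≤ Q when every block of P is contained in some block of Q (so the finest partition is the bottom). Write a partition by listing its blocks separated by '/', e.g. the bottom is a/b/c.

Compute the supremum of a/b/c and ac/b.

The join of a/b/c and ac/b merges any blocks that overlap across the partitions, giving ac/b.

ac/b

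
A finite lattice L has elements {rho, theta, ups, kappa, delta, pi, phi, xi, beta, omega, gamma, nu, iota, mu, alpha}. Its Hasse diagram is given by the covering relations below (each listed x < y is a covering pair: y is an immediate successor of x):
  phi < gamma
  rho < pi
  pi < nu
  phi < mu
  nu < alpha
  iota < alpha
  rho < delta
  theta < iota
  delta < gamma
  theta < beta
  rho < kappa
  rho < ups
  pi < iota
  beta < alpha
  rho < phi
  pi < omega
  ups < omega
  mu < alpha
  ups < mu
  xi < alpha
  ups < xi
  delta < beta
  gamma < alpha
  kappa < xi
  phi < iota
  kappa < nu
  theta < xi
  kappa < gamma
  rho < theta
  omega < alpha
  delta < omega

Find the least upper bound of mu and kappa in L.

alpha

Common upper bounds of {mu, kappa}: alpha.
The least among these is alpha.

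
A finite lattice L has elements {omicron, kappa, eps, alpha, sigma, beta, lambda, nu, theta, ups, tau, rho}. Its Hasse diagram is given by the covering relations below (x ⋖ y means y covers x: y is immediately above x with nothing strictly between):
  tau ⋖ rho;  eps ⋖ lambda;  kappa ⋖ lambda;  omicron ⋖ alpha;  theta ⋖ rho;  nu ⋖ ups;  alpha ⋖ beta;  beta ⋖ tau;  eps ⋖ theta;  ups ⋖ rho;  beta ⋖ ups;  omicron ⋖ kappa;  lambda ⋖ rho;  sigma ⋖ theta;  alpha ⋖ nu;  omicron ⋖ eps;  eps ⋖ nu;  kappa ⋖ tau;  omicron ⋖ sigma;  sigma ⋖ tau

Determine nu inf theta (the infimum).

eps

Common lower bounds of {nu, theta}: eps, omicron.
The greatest among these is eps.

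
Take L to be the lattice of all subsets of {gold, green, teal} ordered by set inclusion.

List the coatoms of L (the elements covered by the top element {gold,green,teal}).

{gold,green}, {gold,teal}, {green,teal}

The coatoms are exactly the elements covered by {gold,green,teal}: {gold,green}, {gold,teal}, {green,teal}.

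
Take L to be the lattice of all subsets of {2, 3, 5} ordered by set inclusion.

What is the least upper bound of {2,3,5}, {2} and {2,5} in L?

Under ⊆, join is union: {2,3,5} ∪ {2} ∪ {2,5} = {2,3,5}.

{2,3,5}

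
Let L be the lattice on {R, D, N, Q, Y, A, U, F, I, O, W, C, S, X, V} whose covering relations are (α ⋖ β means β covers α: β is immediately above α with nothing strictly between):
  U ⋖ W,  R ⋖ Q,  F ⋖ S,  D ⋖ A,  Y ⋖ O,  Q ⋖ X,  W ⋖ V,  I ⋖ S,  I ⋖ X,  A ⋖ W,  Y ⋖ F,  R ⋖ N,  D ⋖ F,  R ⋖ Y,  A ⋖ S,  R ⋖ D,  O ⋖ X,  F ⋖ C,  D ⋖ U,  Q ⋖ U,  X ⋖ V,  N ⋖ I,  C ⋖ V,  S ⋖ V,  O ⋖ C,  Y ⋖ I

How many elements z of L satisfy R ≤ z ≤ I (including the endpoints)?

The interval [R, I] = {I, N, R, Y}, which has 4 elements.

4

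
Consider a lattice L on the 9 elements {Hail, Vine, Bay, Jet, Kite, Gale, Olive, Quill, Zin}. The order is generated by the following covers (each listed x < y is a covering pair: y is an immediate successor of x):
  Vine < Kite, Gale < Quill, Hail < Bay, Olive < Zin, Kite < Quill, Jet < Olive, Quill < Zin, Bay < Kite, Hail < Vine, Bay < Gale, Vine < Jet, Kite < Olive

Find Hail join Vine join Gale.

Quill

Common upper bounds of {Hail, Vine, Gale}: Quill, Zin.
The least among these is Quill.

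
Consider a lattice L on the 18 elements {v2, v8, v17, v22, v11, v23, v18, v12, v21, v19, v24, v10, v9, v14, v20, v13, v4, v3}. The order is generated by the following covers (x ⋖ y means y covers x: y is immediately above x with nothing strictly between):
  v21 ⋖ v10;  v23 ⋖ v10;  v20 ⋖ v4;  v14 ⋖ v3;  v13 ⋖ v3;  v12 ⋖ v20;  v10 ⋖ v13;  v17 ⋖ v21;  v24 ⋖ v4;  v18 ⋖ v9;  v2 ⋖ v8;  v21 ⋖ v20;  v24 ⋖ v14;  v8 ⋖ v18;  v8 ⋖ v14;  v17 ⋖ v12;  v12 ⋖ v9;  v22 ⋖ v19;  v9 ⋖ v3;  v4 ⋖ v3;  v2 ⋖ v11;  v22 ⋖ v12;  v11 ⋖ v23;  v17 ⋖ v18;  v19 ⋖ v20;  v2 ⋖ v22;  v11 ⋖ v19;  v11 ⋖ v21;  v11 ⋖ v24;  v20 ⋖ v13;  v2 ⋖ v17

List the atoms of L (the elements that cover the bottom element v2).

v11, v17, v22, v8

The atoms are exactly the elements that cover v2: v11, v17, v22, v8.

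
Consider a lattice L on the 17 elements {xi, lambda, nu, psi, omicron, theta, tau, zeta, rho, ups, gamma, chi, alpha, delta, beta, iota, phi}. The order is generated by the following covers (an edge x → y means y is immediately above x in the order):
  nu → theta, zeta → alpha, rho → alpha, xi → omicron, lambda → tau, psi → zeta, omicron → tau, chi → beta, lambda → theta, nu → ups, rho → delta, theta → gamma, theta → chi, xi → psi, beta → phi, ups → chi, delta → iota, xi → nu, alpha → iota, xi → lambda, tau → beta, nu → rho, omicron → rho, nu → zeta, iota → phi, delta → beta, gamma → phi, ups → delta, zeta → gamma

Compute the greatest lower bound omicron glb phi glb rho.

omicron

Common lower bounds of {omicron, phi, rho}: omicron, xi.
The greatest among these is omicron.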